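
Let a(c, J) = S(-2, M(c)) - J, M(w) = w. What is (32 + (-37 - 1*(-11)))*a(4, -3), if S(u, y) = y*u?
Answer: -30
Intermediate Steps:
S(u, y) = u*y
a(c, J) = -J - 2*c (a(c, J) = -2*c - J = -J - 2*c)
(32 + (-37 - 1*(-11)))*a(4, -3) = (32 + (-37 - 1*(-11)))*(-1*(-3) - 2*4) = (32 + (-37 + 11))*(3 - 8) = (32 - 26)*(-5) = 6*(-5) = -30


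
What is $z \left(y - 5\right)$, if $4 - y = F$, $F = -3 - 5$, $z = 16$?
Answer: $112$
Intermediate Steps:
$F = -8$
$y = 12$ ($y = 4 - -8 = 4 + 8 = 12$)
$z \left(y - 5\right) = 16 \left(12 - 5\right) = 16 \cdot 7 = 112$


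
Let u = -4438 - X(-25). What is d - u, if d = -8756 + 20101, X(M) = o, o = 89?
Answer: 15872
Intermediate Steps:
X(M) = 89
d = 11345
u = -4527 (u = -4438 - 1*89 = -4438 - 89 = -4527)
d - u = 11345 - 1*(-4527) = 11345 + 4527 = 15872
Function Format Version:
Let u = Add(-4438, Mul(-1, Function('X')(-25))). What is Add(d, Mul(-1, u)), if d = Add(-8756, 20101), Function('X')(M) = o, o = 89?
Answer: 15872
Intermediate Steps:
Function('X')(M) = 89
d = 11345
u = -4527 (u = Add(-4438, Mul(-1, 89)) = Add(-4438, -89) = -4527)
Add(d, Mul(-1, u)) = Add(11345, Mul(-1, -4527)) = Add(11345, 4527) = 15872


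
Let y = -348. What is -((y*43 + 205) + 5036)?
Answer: 9723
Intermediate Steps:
-((y*43 + 205) + 5036) = -((-348*43 + 205) + 5036) = -((-14964 + 205) + 5036) = -(-14759 + 5036) = -1*(-9723) = 9723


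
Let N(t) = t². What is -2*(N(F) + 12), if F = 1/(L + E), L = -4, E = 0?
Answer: -193/8 ≈ -24.125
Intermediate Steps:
F = -¼ (F = 1/(-4 + 0) = 1/(-4) = -¼ ≈ -0.25000)
-2*(N(F) + 12) = -2*((-¼)² + 12) = -2*(1/16 + 12) = -2*193/16 = -193/8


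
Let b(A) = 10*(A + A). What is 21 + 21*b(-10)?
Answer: -4179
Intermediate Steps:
b(A) = 20*A (b(A) = 10*(2*A) = 20*A)
21 + 21*b(-10) = 21 + 21*(20*(-10)) = 21 + 21*(-200) = 21 - 4200 = -4179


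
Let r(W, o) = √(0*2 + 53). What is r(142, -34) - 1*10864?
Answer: -10864 + √53 ≈ -10857.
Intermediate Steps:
r(W, o) = √53 (r(W, o) = √(0 + 53) = √53)
r(142, -34) - 1*10864 = √53 - 1*10864 = √53 - 10864 = -10864 + √53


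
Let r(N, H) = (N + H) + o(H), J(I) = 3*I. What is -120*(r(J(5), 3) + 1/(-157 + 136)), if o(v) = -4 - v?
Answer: -9200/7 ≈ -1314.3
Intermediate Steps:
r(N, H) = -4 + N (r(N, H) = (N + H) + (-4 - H) = (H + N) + (-4 - H) = -4 + N)
-120*(r(J(5), 3) + 1/(-157 + 136)) = -120*((-4 + 3*5) + 1/(-157 + 136)) = -120*((-4 + 15) + 1/(-21)) = -120*(11 - 1/21) = -120*230/21 = -9200/7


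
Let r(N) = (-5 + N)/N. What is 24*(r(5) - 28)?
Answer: -672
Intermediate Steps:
r(N) = (-5 + N)/N
24*(r(5) - 28) = 24*((-5 + 5)/5 - 28) = 24*((⅕)*0 - 28) = 24*(0 - 28) = 24*(-28) = -672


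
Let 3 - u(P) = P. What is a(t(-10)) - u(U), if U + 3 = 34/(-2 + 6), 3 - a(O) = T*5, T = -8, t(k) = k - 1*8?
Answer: 91/2 ≈ 45.500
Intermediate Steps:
t(k) = -8 + k (t(k) = k - 8 = -8 + k)
a(O) = 43 (a(O) = 3 - (-8)*5 = 3 - 1*(-40) = 3 + 40 = 43)
U = 11/2 (U = -3 + 34/(-2 + 6) = -3 + 34/4 = -3 + 34*(¼) = -3 + 17/2 = 11/2 ≈ 5.5000)
u(P) = 3 - P
a(t(-10)) - u(U) = 43 - (3 - 1*11/2) = 43 - (3 - 11/2) = 43 - 1*(-5/2) = 43 + 5/2 = 91/2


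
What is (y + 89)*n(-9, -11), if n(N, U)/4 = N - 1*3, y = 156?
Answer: -11760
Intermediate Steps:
n(N, U) = -12 + 4*N (n(N, U) = 4*(N - 1*3) = 4*(N - 3) = 4*(-3 + N) = -12 + 4*N)
(y + 89)*n(-9, -11) = (156 + 89)*(-12 + 4*(-9)) = 245*(-12 - 36) = 245*(-48) = -11760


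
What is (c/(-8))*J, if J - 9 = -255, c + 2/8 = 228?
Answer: 112053/16 ≈ 7003.3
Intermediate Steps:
c = 911/4 (c = -1/4 + 228 = 911/4 ≈ 227.75)
J = -246 (J = 9 - 255 = -246)
(c/(-8))*J = ((911/4)/(-8))*(-246) = ((911/4)*(-1/8))*(-246) = -911/32*(-246) = 112053/16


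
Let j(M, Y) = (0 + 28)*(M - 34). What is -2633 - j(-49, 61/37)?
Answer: -309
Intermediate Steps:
j(M, Y) = -952 + 28*M (j(M, Y) = 28*(-34 + M) = -952 + 28*M)
-2633 - j(-49, 61/37) = -2633 - (-952 + 28*(-49)) = -2633 - (-952 - 1372) = -2633 - 1*(-2324) = -2633 + 2324 = -309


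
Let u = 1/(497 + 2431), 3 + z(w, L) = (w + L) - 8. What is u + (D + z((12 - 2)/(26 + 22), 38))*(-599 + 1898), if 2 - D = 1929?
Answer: -7225804409/2928 ≈ -2.4678e+6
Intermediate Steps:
D = -1927 (D = 2 - 1*1929 = 2 - 1929 = -1927)
z(w, L) = -11 + L + w (z(w, L) = -3 + ((w + L) - 8) = -3 + ((L + w) - 8) = -3 + (-8 + L + w) = -11 + L + w)
u = 1/2928 ≈ 0.00034153
u + (D + z((12 - 2)/(26 + 22), 38))*(-599 + 1898) = 1/2928 + (-1927 + (-11 + 38 + (12 - 2)/(26 + 22)))*(-599 + 1898) = 1/2928 + (-1927 + (-11 + 38 + 10/48))*1299 = 1/2928 + (-1927 + (-11 + 38 + 10*(1/48)))*1299 = 1/2928 + (-1927 + (-11 + 38 + 5/24))*1299 = 1/2928 + (-1927 + 653/24)*1299 = 1/2928 - 45595/24*1299 = 1/2928 - 19742635/8 = -7225804409/2928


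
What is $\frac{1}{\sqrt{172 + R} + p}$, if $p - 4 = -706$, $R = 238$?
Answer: $- \frac{351}{246197} - \frac{\sqrt{410}}{492394} \approx -0.0014668$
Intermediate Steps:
$p = -702$ ($p = 4 - 706 = -702$)
$\frac{1}{\sqrt{172 + R} + p} = \frac{1}{\sqrt{172 + 238} - 702} = \frac{1}{\sqrt{410} - 702} = \frac{1}{-702 + \sqrt{410}}$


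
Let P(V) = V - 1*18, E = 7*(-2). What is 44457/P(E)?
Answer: -44457/32 ≈ -1389.3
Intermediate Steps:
E = -14
P(V) = -18 + V (P(V) = V - 18 = -18 + V)
44457/P(E) = 44457/(-18 - 14) = 44457/(-32) = 44457*(-1/32) = -44457/32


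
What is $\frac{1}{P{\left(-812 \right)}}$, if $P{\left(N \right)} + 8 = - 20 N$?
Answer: $\frac{1}{16232} \approx 6.1607 \cdot 10^{-5}$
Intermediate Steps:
$P{\left(N \right)} = -8 - 20 N$
$\frac{1}{P{\left(-812 \right)}} = \frac{1}{-8 - -16240} = \frac{1}{-8 + 16240} = \frac{1}{16232}$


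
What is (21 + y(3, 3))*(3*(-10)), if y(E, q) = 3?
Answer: -720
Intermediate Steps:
(21 + y(3, 3))*(3*(-10)) = (21 + 3)*(3*(-10)) = 24*(-30) = -720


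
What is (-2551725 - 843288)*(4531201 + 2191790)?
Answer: -22824641843883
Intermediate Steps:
(-2551725 - 843288)*(4531201 + 2191790) = -3395013*6722991 = -22824641843883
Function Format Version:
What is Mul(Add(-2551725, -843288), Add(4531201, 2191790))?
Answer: -22824641843883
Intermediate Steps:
Mul(Add(-2551725, -843288), Add(4531201, 2191790)) = Mul(-3395013, 6722991) = -22824641843883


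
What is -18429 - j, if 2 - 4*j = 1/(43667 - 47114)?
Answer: -254105947/13788 ≈ -18430.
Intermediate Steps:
j = 6895/13788 (j = 1/2 - 1/(4*(43667 - 47114)) = 1/2 - 1/4/(-3447) = 1/2 - 1/4*(-1/3447) = 1/2 + 1/13788 = 6895/13788 ≈ 0.50007)
-18429 - j = -18429 - 1*6895/13788 = -18429 - 6895/13788 = -254105947/13788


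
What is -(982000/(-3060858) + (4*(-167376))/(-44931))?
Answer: -334189072072/22921235133 ≈ -14.580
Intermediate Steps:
-(982000/(-3060858) + (4*(-167376))/(-44931)) = -(982000*(-1/3060858) - 669504*(-1/44931)) = -(-491000/1530429 + 223168/14977) = -1*334189072072/22921235133 = -334189072072/22921235133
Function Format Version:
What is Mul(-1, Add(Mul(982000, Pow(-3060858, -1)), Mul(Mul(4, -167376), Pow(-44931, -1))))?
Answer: Rational(-334189072072, 22921235133) ≈ -14.580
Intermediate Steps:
Mul(-1, Add(Mul(982000, Pow(-3060858, -1)), Mul(Mul(4, -167376), Pow(-44931, -1)))) = Mul(-1, Add(Mul(982000, Rational(-1, 3060858)), Mul(-669504, Rational(-1, 44931)))) = Mul(-1, Add(Rational(-491000, 1530429), Rational(223168, 14977))) = Mul(-1, Rational(334189072072, 22921235133)) = Rational(-334189072072, 22921235133)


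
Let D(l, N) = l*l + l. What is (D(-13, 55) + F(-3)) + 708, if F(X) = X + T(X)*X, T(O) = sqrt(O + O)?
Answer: 861 - 3*I*sqrt(6) ≈ 861.0 - 7.3485*I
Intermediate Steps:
T(O) = sqrt(2)*sqrt(O) (T(O) = sqrt(2*O) = sqrt(2)*sqrt(O))
D(l, N) = l + l**2 (D(l, N) = l**2 + l = l + l**2)
F(X) = X + sqrt(2)*X**(3/2) (F(X) = X + (sqrt(2)*sqrt(X))*X = X + sqrt(2)*X**(3/2))
(D(-13, 55) + F(-3)) + 708 = (-13*(1 - 13) + (-3 + sqrt(2)*(-3)**(3/2))) + 708 = (-13*(-12) + (-3 + sqrt(2)*(-3*I*sqrt(3)))) + 708 = (156 + (-3 - 3*I*sqrt(6))) + 708 = (153 - 3*I*sqrt(6)) + 708 = 861 - 3*I*sqrt(6)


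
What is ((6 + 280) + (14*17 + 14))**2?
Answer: 289444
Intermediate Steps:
((6 + 280) + (14*17 + 14))**2 = (286 + (238 + 14))**2 = (286 + 252)**2 = 538**2 = 289444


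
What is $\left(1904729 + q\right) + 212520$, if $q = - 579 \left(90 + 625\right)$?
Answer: $1703264$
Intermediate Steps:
$q = -413985$ ($q = \left(-579\right) 715 = -413985$)
$\left(1904729 + q\right) + 212520 = \left(1904729 - 413985\right) + 212520 = 1490744 + 212520 = 1703264$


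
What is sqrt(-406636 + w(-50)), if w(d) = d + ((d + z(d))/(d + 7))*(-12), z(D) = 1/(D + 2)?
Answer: I*sqrt(3007952899)/86 ≈ 637.73*I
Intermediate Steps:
z(D) = 1/(2 + D)
w(d) = d - 12*(d + 1/(2 + d))/(7 + d) (w(d) = d + ((d + 1/(2 + d))/(d + 7))*(-12) = d + ((d + 1/(2 + d))/(7 + d))*(-12) = d - 12*(d + 1/(2 + d))/(7 + d))
sqrt(-406636 + w(-50)) = sqrt(-406636 + (-12 - 1*(-50)*(2 - 50)*(5 - 1*(-50)))/((2 - 50)*(7 - 50))) = sqrt(-406636 + (-12 - 1*(-50)*(-48)*(5 + 50))/(-48*(-43))) = sqrt(-406636 - 1/48*(-1/43)*(-12 - 1*(-50)*(-48)*55)) = sqrt(-406636 - 1/48*(-1/43)*(-12 - 132000)) = sqrt(-406636 - 1/48*(-1/43)*(-132012)) = sqrt(-406636 - 11001/172) = sqrt(-69952393/172) = I*sqrt(3007952899)/86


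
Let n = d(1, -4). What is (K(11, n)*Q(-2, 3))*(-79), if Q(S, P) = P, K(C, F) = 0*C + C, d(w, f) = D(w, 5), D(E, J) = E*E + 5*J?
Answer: -2607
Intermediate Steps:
D(E, J) = E² + 5*J
d(w, f) = 25 + w² (d(w, f) = w² + 5*5 = w² + 25 = 25 + w²)
n = 26 (n = 25 + 1² = 25 + 1 = 26)
K(C, F) = C (K(C, F) = 0 + C = C)
(K(11, n)*Q(-2, 3))*(-79) = (11*3)*(-79) = 33*(-79) = -2607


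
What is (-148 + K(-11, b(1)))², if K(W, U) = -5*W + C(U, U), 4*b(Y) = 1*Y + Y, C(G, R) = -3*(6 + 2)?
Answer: 13689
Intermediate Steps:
C(G, R) = -24 (C(G, R) = -3*8 = -24)
b(Y) = Y/2 (b(Y) = (1*Y + Y)/4 = (Y + Y)/4 = (2*Y)/4 = Y/2)
K(W, U) = -24 - 5*W (K(W, U) = -5*W - 24 = -24 - 5*W)
(-148 + K(-11, b(1)))² = (-148 + (-24 - 5*(-11)))² = (-148 + (-24 + 55))² = (-148 + 31)² = (-117)² = 13689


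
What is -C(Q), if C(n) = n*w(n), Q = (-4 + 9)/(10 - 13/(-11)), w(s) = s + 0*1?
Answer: -3025/15129 ≈ -0.19995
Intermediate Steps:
w(s) = s (w(s) = s + 0 = s)
Q = 55/123 (Q = 5/(10 - 13*(-1/11)) = 5/(10 + 13/11) = 5/(123/11) = 5*(11/123) = 55/123 ≈ 0.44715)
C(n) = n² (C(n) = n*n = n²)
-C(Q) = -(55/123)² = -1*3025/15129 = -3025/15129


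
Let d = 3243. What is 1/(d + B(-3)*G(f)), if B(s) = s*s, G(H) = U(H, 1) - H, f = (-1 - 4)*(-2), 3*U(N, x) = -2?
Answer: 1/3147 ≈ 0.00031776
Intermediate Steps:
U(N, x) = -⅔ (U(N, x) = (⅓)*(-2) = -⅔)
f = 10 (f = -5*(-2) = 10)
G(H) = -⅔ - H
B(s) = s²
1/(d + B(-3)*G(f)) = 1/(3243 + (-3)²*(-⅔ - 1*10)) = 1/(3243 + 9*(-⅔ - 10)) = 1/(3243 + 9*(-32/3)) = 1/(3243 - 96) = 1/3147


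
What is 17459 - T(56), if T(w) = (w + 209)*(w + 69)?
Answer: -15666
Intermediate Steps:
T(w) = (69 + w)*(209 + w) (T(w) = (209 + w)*(69 + w) = (69 + w)*(209 + w))
17459 - T(56) = 17459 - (14421 + 56² + 278*56) = 17459 - (14421 + 3136 + 15568) = 17459 - 1*33125 = 17459 - 33125 = -15666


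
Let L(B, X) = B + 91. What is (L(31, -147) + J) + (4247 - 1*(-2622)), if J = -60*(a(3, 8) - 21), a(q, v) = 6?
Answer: 7891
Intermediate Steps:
L(B, X) = 91 + B
J = 900 (J = -60*(6 - 21) = -60*(-15) = 900)
(L(31, -147) + J) + (4247 - 1*(-2622)) = ((91 + 31) + 900) + (4247 - 1*(-2622)) = (122 + 900) + (4247 + 2622) = 1022 + 6869 = 7891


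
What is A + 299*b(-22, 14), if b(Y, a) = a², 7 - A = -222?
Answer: 58833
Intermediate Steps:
A = 229 (A = 7 - 1*(-222) = 7 + 222 = 229)
A + 299*b(-22, 14) = 229 + 299*14² = 229 + 299*196 = 229 + 58604 = 58833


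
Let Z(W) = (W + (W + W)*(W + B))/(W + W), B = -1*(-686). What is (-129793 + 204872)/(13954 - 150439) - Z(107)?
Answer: -216751853/272970 ≈ -794.05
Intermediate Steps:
B = 686
Z(W) = (W + 2*W*(686 + W))/(2*W) (Z(W) = (W + (W + W)*(W + 686))/(W + W) = (W + (2*W)*(686 + W))/((2*W)) = (W + 2*W*(686 + W))*(1/(2*W)) = (W + 2*W*(686 + W))/(2*W))
(-129793 + 204872)/(13954 - 150439) - Z(107) = (-129793 + 204872)/(13954 - 150439) - (1373/2 + 107) = 75079/(-136485) - 1*1587/2 = 75079*(-1/136485) - 1587/2 = -75079/136485 - 1587/2 = -216751853/272970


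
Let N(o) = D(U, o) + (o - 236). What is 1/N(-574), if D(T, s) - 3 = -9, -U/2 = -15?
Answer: -1/816 ≈ -0.0012255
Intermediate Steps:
U = 30 (U = -2*(-15) = 30)
D(T, s) = -6 (D(T, s) = 3 - 9 = -6)
N(o) = -242 + o (N(o) = -6 + (o - 236) = -6 + (-236 + o) = -242 + o)
1/N(-574) = 1/(-242 - 574) = 1/(-816) = -1/816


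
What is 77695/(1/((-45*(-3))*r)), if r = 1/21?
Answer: 3496275/7 ≈ 4.9947e+5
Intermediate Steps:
r = 1/21 ≈ 0.047619
77695/(1/((-45*(-3))*r)) = 77695/(1/(-45*(-3)*(1/21))) = 77695/(1/(135*(1/21))) = 77695/(1/(45/7)) = 77695/(7/45) = 77695*(45/7) = 3496275/7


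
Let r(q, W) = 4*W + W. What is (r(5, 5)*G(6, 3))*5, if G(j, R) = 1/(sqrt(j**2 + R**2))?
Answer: 25*sqrt(5)/3 ≈ 18.634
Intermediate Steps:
r(q, W) = 5*W
G(j, R) = 1/sqrt(R**2 + j**2) (G(j, R) = 1/(sqrt(R**2 + j**2)) = 1/sqrt(R**2 + j**2))
(r(5, 5)*G(6, 3))*5 = ((5*5)/sqrt(3**2 + 6**2))*5 = (25/sqrt(9 + 36))*5 = (25/sqrt(45))*5 = (25*(sqrt(5)/15))*5 = (5*sqrt(5)/3)*5 = 25*sqrt(5)/3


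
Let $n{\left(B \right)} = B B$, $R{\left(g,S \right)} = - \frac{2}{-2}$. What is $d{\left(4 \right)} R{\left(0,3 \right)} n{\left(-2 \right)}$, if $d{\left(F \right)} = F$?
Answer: $16$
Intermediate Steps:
$R{\left(g,S \right)} = 1$ ($R{\left(g,S \right)} = \left(-2\right) \left(- \frac{1}{2}\right) = 1$)
$n{\left(B \right)} = B^{2}$
$d{\left(4 \right)} R{\left(0,3 \right)} n{\left(-2 \right)} = 4 \cdot 1 \left(-2\right)^{2} = 4 \cdot 4 = 16$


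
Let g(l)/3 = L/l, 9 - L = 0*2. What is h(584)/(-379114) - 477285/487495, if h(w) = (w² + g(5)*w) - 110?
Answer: -174346129996/92408089715 ≈ -1.8867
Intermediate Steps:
L = 9 (L = 9 - 0*2 = 9 - 1*0 = 9 + 0 = 9)
g(l) = 27/l (g(l) = 3*(9/l) = 27/l)
h(w) = -110 + w² + 27*w/5 (h(w) = (w² + (27/5)*w) - 110 = (w² + (27*(⅕))*w) - 110 = (w² + 27*w/5) - 110 = -110 + w² + 27*w/5)
h(584)/(-379114) - 477285/487495 = (-110 + 584² + (27/5)*584)/(-379114) - 477285/487495 = (-110 + 341056 + 15768/5)*(-1/379114) - 477285*1/487495 = (1720498/5)*(-1/379114) - 95457/97499 = -860249/947785 - 95457/97499 = -174346129996/92408089715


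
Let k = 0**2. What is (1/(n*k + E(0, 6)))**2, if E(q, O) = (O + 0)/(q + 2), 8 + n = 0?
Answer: 1/9 ≈ 0.11111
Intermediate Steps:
n = -8 (n = -8 + 0 = -8)
E(q, O) = O/(2 + q)
k = 0
(1/(n*k + E(0, 6)))**2 = (1/(-8*0 + 6/(2 + 0)))**2 = (1/(0 + 6/2))**2 = (1/(0 + 6*(1/2)))**2 = (1/(0 + 3))**2 = (1/3)**2 = 1/9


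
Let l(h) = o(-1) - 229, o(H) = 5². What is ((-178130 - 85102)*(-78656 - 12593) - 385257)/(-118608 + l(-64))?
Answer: -8006423837/39604 ≈ -2.0216e+5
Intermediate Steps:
o(H) = 25
l(h) = -204 (l(h) = 25 - 229 = -204)
((-178130 - 85102)*(-78656 - 12593) - 385257)/(-118608 + l(-64)) = ((-178130 - 85102)*(-78656 - 12593) - 385257)/(-118608 - 204) = (-263232*(-91249) - 385257)/(-118812) = (24019656768 - 385257)*(-1/118812) = 24019271511*(-1/118812) = -8006423837/39604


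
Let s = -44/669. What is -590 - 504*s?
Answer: -124178/223 ≈ -556.85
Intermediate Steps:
s = -44/669 (s = -44*1/669 = -44/669 ≈ -0.065770)
-590 - 504*s = -590 - 504*(-44/669) = -590 + 7392/223 = -124178/223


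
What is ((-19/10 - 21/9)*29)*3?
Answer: -3683/10 ≈ -368.30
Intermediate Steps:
((-19/10 - 21/9)*29)*3 = ((-19*⅒ - 21*⅑)*29)*3 = ((-19/10 - 7/3)*29)*3 = -127/30*29*3 = -3683/30*3 = -3683/10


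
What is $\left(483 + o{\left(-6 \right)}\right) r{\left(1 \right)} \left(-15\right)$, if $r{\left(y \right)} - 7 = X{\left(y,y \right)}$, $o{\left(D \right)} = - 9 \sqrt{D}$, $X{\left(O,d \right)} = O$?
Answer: $-57960 + 1080 i \sqrt{6} \approx -57960.0 + 2645.4 i$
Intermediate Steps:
$r{\left(y \right)} = 7 + y$
$\left(483 + o{\left(-6 \right)}\right) r{\left(1 \right)} \left(-15\right) = \left(483 - 9 \sqrt{-6}\right) \left(7 + 1\right) \left(-15\right) = \left(483 - 9 i \sqrt{6}\right) 8 \left(-15\right) = \left(483 - 9 i \sqrt{6}\right) \left(-120\right) = -57960 + 1080 i \sqrt{6}$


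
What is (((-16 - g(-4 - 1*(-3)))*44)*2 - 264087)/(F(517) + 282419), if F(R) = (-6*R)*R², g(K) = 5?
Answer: 265935/828848059 ≈ 0.00032085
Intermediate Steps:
F(R) = -6*R³
(((-16 - g(-4 - 1*(-3)))*44)*2 - 264087)/(F(517) + 282419) = (((-16 - 1*5)*44)*2 - 264087)/(-6*517³ + 282419) = (((-16 - 5)*44)*2 - 264087)/(-6*138188413 + 282419) = (-21*44*2 - 264087)/(-829130478 + 282419) = (-924*2 - 264087)/(-828848059) = (-1848 - 264087)*(-1/828848059) = -265935*(-1/828848059) = 265935/828848059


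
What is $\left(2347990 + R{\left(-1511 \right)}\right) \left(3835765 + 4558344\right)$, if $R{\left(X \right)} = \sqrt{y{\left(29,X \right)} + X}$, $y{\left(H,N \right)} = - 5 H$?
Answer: $19709283990910 + 50364654 i \sqrt{46} \approx 1.9709 \cdot 10^{13} + 3.4159 \cdot 10^{8} i$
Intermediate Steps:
$R{\left(X \right)} = \sqrt{-145 + X}$ ($R{\left(X \right)} = \sqrt{\left(-5\right) 29 + X} = \sqrt{-145 + X}$)
$\left(2347990 + R{\left(-1511 \right)}\right) \left(3835765 + 4558344\right) = \left(2347990 + \sqrt{-145 - 1511}\right) \left(3835765 + 4558344\right) = \left(2347990 + \sqrt{-1656}\right) 8394109 = \left(2347990 + 6 i \sqrt{46}\right) 8394109 = 19709283990910 + 50364654 i \sqrt{46}$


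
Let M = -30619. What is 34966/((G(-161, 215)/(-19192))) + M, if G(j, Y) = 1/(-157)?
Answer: 105357562485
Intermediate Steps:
G(j, Y) = -1/157
34966/((G(-161, 215)/(-19192))) + M = 34966/((-1/157/(-19192))) - 30619 = 34966/((-1/157*(-1/19192))) - 30619 = 34966/(1/3013144) - 30619 = 34966*3013144 - 30619 = 105357593104 - 30619 = 105357562485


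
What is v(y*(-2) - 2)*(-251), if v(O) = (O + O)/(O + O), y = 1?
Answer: -251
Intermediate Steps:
v(O) = 1 (v(O) = (2*O)/((2*O)) = (2*O)*(1/(2*O)) = 1)
v(y*(-2) - 2)*(-251) = 1*(-251) = -251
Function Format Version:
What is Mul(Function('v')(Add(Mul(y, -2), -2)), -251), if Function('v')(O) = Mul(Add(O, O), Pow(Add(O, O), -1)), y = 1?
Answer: -251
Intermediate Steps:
Function('v')(O) = 1 (Function('v')(O) = Mul(Mul(2, O), Pow(Mul(2, O), -1)) = Mul(Mul(2, O), Mul(Rational(1, 2), Pow(O, -1))) = 1)
Mul(Function('v')(Add(Mul(y, -2), -2)), -251) = Mul(1, -251) = -251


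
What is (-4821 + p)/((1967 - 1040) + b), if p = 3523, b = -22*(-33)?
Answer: -1298/1653 ≈ -0.78524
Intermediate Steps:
b = 726
(-4821 + p)/((1967 - 1040) + b) = (-4821 + 3523)/((1967 - 1040) + 726) = -1298/(927 + 726) = -1298/1653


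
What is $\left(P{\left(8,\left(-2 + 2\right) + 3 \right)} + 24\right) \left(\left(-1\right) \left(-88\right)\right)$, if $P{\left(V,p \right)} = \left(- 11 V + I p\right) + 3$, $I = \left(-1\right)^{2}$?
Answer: $-5104$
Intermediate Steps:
$I = 1$
$P{\left(V,p \right)} = 3 + p - 11 V$ ($P{\left(V,p \right)} = \left(- 11 V + 1 p\right) + 3 = \left(- 11 V + p\right) + 3 = \left(p - 11 V\right) + 3 = 3 + p - 11 V$)
$\left(P{\left(8,\left(-2 + 2\right) + 3 \right)} + 24\right) \left(\left(-1\right) \left(-88\right)\right) = \left(\left(3 + \left(\left(-2 + 2\right) + 3\right) - 88\right) + 24\right) \left(\left(-1\right) \left(-88\right)\right) = \left(\left(3 + \left(0 + 3\right) - 88\right) + 24\right) 88 = \left(\left(3 + 3 - 88\right) + 24\right) 88 = \left(-82 + 24\right) 88 = \left(-58\right) 88 = -5104$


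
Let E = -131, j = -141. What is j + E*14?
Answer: -1975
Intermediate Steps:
j + E*14 = -141 - 131*14 = -141 - 1834 = -1975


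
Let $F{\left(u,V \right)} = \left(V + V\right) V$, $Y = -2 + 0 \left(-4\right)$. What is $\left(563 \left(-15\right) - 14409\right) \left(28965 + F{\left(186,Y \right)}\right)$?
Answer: $-662148942$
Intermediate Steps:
$Y = -2$ ($Y = -2 + 0 = -2$)
$F{\left(u,V \right)} = 2 V^{2}$ ($F{\left(u,V \right)} = 2 V V = 2 V^{2}$)
$\left(563 \left(-15\right) - 14409\right) \left(28965 + F{\left(186,Y \right)}\right) = \left(563 \left(-15\right) - 14409\right) \left(28965 + 2 \left(-2\right)^{2}\right) = \left(-8445 - 14409\right) \left(28965 + 2 \cdot 4\right) = - 22854 \left(28965 + 8\right) = \left(-22854\right) 28973 = -662148942$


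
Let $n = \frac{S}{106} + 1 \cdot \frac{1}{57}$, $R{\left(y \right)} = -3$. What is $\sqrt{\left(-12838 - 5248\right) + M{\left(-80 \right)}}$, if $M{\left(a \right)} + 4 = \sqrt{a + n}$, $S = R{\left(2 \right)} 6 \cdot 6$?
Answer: $\frac{\sqrt{-165097317690 + 3021 i \sqrt{739253805}}}{3021} \approx 0.033458 + 134.5 i$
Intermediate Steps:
$S = -108$ ($S = \left(-3\right) 6 \cdot 6 = \left(-18\right) 6 = -108$)
$n = - \frac{3025}{3021}$ ($n = - \frac{108}{106} + 1 \cdot \frac{1}{57} = \left(-108\right) \frac{1}{106} + 1 \cdot \frac{1}{57} = - \frac{54}{53} + \frac{1}{57} = - \frac{3025}{3021} \approx -1.0013$)
$M{\left(a \right)} = -4 + \sqrt{- \frac{3025}{3021} + a}$ ($M{\left(a \right)} = -4 + \sqrt{a - \frac{3025}{3021}} = -4 + \sqrt{- \frac{3025}{3021} + a}$)
$\sqrt{\left(-12838 - 5248\right) + M{\left(-80 \right)}} = \sqrt{\left(-12838 - 5248\right) - \left(4 - \frac{\sqrt{-9138525 + 9126441 \left(-80\right)}}{3021}\right)} = \sqrt{\left(-12838 - 5248\right) - \left(4 - \frac{\sqrt{-9138525 - 730115280}}{3021}\right)} = \sqrt{-18086 - \left(4 - \frac{\sqrt{-739253805}}{3021}\right)} = \sqrt{-18086 - \left(4 - \frac{i \sqrt{739253805}}{3021}\right)} = \sqrt{-18090 + \frac{i \sqrt{739253805}}{3021}}$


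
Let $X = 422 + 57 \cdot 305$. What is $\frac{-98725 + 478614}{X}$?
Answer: $\frac{379889}{17807} \approx 21.334$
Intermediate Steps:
$X = 17807$ ($X = 422 + 17385 = 17807$)
$\frac{-98725 + 478614}{X} = \frac{-98725 + 478614}{17807} = 379889 \cdot \frac{1}{17807} = \frac{379889}{17807}$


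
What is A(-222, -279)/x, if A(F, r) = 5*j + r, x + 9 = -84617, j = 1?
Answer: 137/42313 ≈ 0.0032378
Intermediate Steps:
x = -84626 (x = -9 - 84617 = -84626)
A(F, r) = 5 + r (A(F, r) = 5*1 + r = 5 + r)
A(-222, -279)/x = (5 - 279)/(-84626) = -274*(-1/84626) = 137/42313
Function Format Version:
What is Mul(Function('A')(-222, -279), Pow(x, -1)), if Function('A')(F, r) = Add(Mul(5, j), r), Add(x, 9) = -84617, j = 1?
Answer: Rational(137, 42313) ≈ 0.0032378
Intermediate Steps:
x = -84626 (x = Add(-9, -84617) = -84626)
Function('A')(F, r) = Add(5, r) (Function('A')(F, r) = Add(Mul(5, 1), r) = Add(5, r))
Mul(Function('A')(-222, -279), Pow(x, -1)) = Mul(Add(5, -279), Pow(-84626, -1)) = Mul(-274, Rational(-1, 84626)) = Rational(137, 42313)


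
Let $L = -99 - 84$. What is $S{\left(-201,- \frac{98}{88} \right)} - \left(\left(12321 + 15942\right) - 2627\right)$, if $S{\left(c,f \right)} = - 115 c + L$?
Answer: $-2704$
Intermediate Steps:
$L = -183$
$S{\left(c,f \right)} = -183 - 115 c$ ($S{\left(c,f \right)} = - 115 c - 183 = -183 - 115 c$)
$S{\left(-201,- \frac{98}{88} \right)} - \left(\left(12321 + 15942\right) - 2627\right) = \left(-183 - -23115\right) - \left(\left(12321 + 15942\right) - 2627\right) = \left(-183 + 23115\right) - \left(28263 - 2627\right) = 22932 - 25636 = -2704$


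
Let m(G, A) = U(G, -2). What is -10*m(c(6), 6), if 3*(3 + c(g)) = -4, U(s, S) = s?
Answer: 130/3 ≈ 43.333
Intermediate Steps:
c(g) = -13/3 (c(g) = -3 + (1/3)*(-4) = -3 - 4/3 = -13/3)
m(G, A) = G
-10*m(c(6), 6) = -10*(-13/3) = 130/3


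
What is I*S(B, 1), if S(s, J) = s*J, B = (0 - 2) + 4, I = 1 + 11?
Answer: 24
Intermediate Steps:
I = 12
B = 2 (B = -2 + 4 = 2)
S(s, J) = J*s
I*S(B, 1) = 12*(1*2) = 12*2 = 24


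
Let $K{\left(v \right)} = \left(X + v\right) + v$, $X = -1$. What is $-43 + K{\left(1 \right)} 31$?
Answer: $-12$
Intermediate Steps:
$K{\left(v \right)} = -1 + 2 v$ ($K{\left(v \right)} = \left(-1 + v\right) + v = -1 + 2 v$)
$-43 + K{\left(1 \right)} 31 = -43 + \left(-1 + 2 \cdot 1\right) 31 = -43 + \left(-1 + 2\right) 31 = -43 + 1 \cdot 31 = -43 + 31 = -12$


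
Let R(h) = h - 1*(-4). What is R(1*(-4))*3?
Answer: 0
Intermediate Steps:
R(h) = 4 + h (R(h) = h + 4 = 4 + h)
R(1*(-4))*3 = (4 + 1*(-4))*3 = (4 - 4)*3 = 0*3 = 0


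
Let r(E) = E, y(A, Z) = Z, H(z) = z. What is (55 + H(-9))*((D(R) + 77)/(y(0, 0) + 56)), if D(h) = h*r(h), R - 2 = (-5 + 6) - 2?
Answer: 897/14 ≈ 64.071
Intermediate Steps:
R = 1 (R = 2 + ((-5 + 6) - 2) = 2 + (1 - 2) = 2 - 1 = 1)
D(h) = h**2 (D(h) = h*h = h**2)
(55 + H(-9))*((D(R) + 77)/(y(0, 0) + 56)) = (55 - 9)*((1**2 + 77)/(0 + 56)) = 46*((1 + 77)/56) = 46*(78*(1/56)) = 46*(39/28) = 897/14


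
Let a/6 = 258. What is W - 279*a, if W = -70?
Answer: -431962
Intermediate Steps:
a = 1548 (a = 6*258 = 1548)
W - 279*a = -70 - 279*1548 = -70 - 431892 = -431962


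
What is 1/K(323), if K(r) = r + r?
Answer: 1/646 ≈ 0.0015480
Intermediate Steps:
K(r) = 2*r
1/K(323) = 1/(2*323) = 1/646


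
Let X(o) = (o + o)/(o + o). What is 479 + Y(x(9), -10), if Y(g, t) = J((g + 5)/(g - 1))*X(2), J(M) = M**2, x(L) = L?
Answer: 7713/16 ≈ 482.06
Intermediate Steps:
X(o) = 1 (X(o) = (2*o)/((2*o)) = (2*o)*(1/(2*o)) = 1)
Y(g, t) = (5 + g)**2/(-1 + g)**2 (Y(g, t) = ((g + 5)/(g - 1))**2*1 = ((5 + g)/(-1 + g))**2*1 = ((5 + g)**2/(-1 + g)**2)*1 = (5 + g)**2/(-1 + g)**2)
479 + Y(x(9), -10) = 479 + (5 + 9)**2/(-1 + 9)**2 = 479 + 14**2/8**2 = 479 + (1/64)*196 = 479 + 49/16 = 7713/16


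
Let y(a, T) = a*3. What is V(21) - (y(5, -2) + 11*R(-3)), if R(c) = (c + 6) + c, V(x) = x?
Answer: 6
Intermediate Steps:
y(a, T) = 3*a
R(c) = 6 + 2*c (R(c) = (6 + c) + c = 6 + 2*c)
V(21) - (y(5, -2) + 11*R(-3)) = 21 - (3*5 + 11*(6 + 2*(-3))) = 21 - (15 + 11*(6 - 6)) = 21 - (15 + 11*0) = 21 - (15 + 0) = 21 - 1*15 = 21 - 15 = 6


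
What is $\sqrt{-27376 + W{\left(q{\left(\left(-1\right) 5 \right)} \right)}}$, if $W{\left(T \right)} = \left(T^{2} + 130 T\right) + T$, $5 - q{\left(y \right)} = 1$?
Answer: $2 i \sqrt{6709} \approx 163.82 i$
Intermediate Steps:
$q{\left(y \right)} = 4$ ($q{\left(y \right)} = 5 - 1 = 4$)
$W{\left(T \right)} = T^{2} + 131 T$
$\sqrt{-27376 + W{\left(q{\left(\left(-1\right) 5 \right)} \right)}} = \sqrt{-27376 + 4 \left(131 + 4\right)} = \sqrt{-27376 + 4 \cdot 135} = \sqrt{-27376 + 540} = \sqrt{-26836} = 2 i \sqrt{6709}$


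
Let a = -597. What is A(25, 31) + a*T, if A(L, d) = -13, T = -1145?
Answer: 683552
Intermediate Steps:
A(25, 31) + a*T = -13 - 597*(-1145) = -13 + 683565 = 683552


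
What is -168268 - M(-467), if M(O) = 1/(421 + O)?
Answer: -7740327/46 ≈ -1.6827e+5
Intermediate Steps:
-168268 - M(-467) = -168268 - 1/(421 - 467) = -168268 - 1/(-46) = -168268 - 1*(-1/46) = -168268 + 1/46 = -7740327/46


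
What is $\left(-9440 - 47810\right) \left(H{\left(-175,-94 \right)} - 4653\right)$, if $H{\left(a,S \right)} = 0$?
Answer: $266384250$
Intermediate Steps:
$\left(-9440 - 47810\right) \left(H{\left(-175,-94 \right)} - 4653\right) = \left(-9440 - 47810\right) \left(0 - 4653\right) = \left(-57250\right) \left(-4653\right) = 266384250$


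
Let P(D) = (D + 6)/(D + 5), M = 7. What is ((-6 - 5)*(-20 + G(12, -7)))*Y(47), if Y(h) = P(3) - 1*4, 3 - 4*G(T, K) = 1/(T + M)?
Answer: -46299/76 ≈ -609.20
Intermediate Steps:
G(T, K) = ¾ - 1/(4*(7 + T)) (G(T, K) = ¾ - 1/(4*(T + 7)) = ¾ - 1/(4*(7 + T)))
P(D) = (6 + D)/(5 + D)
Y(h) = -23/8 (Y(h) = (6 + 3)/(5 + 3) - 1*4 = 9/8 - 4 = -23/8)
((-6 - 5)*(-20 + G(12, -7)))*Y(47) = ((-6 - 5)*(-20 + (20 + 3*12)/(4*(7 + 12))))*(-23/8) = -11*(-20 + (¼)*(20 + 36)/19)*(-23/8) = -11*(-20 + (¼)*(1/19)*56)*(-23/8) = -11*(-20 + 14/19)*(-23/8) = -11*(-366/19)*(-23/8) = (4026/19)*(-23/8) = -46299/76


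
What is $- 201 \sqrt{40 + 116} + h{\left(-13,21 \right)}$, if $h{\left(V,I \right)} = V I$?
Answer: $-273 - 402 \sqrt{39} \approx -2783.5$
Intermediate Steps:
$h{\left(V,I \right)} = I V$
$- 201 \sqrt{40 + 116} + h{\left(-13,21 \right)} = - 201 \sqrt{40 + 116} + 21 \left(-13\right) = - 201 \sqrt{156} - 273 = - 201 \cdot 2 \sqrt{39} - 273 = - 402 \sqrt{39} - 273 = -273 - 402 \sqrt{39}$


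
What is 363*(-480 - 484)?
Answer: -349932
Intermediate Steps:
363*(-480 - 484) = 363*(-964) = -349932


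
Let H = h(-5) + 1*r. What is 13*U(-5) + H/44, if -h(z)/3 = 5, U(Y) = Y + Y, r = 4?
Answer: -521/4 ≈ -130.25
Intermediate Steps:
U(Y) = 2*Y
h(z) = -15 (h(z) = -3*5 = -15)
H = -11 (H = -15 + 1*4 = -15 + 4 = -11)
13*U(-5) + H/44 = 13*(2*(-5)) - 11/44 = 13*(-10) - 11*1/44 = -130 - ¼ = -521/4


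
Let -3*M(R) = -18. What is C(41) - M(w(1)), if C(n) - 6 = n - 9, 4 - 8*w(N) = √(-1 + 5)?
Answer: 32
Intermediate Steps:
w(N) = ¼ (w(N) = ½ - √(-1 + 5)/8 = ½ - √4/8 = ½ - ⅛*2 = ½ - ¼ = ¼)
M(R) = 6 (M(R) = -⅓*(-18) = 6)
C(n) = -3 + n (C(n) = 6 + (n - 9) = 6 + (-9 + n) = -3 + n)
C(41) - M(w(1)) = (-3 + 41) - 1*6 = 38 - 6 = 32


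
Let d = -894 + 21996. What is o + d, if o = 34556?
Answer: 55658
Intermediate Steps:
d = 21102
o + d = 34556 + 21102 = 55658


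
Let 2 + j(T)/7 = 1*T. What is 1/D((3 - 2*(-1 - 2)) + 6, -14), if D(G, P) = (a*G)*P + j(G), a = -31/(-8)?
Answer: -4/2891 ≈ -0.0013836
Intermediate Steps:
a = 31/8 (a = -31*(-⅛) = 31/8 ≈ 3.8750)
j(T) = -14 + 7*T (j(T) = -14 + 7*(1*T) = -14 + 7*T)
D(G, P) = -14 + 7*G + 31*G*P/8 (D(G, P) = (31*G/8)*P + (-14 + 7*G) = 31*G*P/8 + (-14 + 7*G) = -14 + 7*G + 31*G*P/8)
1/D((3 - 2*(-1 - 2)) + 6, -14) = 1/(-14 + 7*((3 - 2*(-1 - 2)) + 6) + (31/8)*((3 - 2*(-1 - 2)) + 6)*(-14)) = 1/(-14 + 7*((3 - 2*(-3)) + 6) + (31/8)*((3 - 2*(-3)) + 6)*(-14)) = 1/(-14 + 7*((3 + 6) + 6) + (31/8)*((3 + 6) + 6)*(-14)) = 1/(-14 + 7*(9 + 6) + (31/8)*(9 + 6)*(-14)) = 1/(-14 + 7*15 + (31/8)*15*(-14)) = 1/(-14 + 105 - 3255/4) = 1/(-2891/4) = -4/2891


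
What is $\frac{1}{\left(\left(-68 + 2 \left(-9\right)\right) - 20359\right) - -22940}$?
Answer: $\frac{1}{2495} \approx 0.0004008$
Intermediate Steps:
$\frac{1}{\left(\left(-68 + 2 \left(-9\right)\right) - 20359\right) - -22940} = \frac{1}{\left(\left(-68 - 18\right) - 20359\right) + 22940} = \frac{1}{\left(-86 - 20359\right) + 22940} = \frac{1}{-20445 + 22940} = \frac{1}{2495}$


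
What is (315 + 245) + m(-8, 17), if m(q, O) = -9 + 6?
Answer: 557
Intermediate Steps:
m(q, O) = -3
(315 + 245) + m(-8, 17) = (315 + 245) - 3 = 560 - 3 = 557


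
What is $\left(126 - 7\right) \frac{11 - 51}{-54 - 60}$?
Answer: $\frac{2380}{57} \approx 41.754$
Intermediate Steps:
$\left(126 - 7\right) \frac{11 - 51}{-54 - 60} = 119 \left(- \frac{40}{-114}\right) = 119 \left(\left(-40\right) \left(- \frac{1}{114}\right)\right) = 119 \cdot \frac{20}{57} = \frac{2380}{57}$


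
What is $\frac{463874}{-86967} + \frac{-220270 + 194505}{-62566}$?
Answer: $- \frac{26782035929}{5441177322} \approx -4.9221$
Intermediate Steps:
$\frac{463874}{-86967} + \frac{-220270 + 194505}{-62566} = 463874 \left(- \frac{1}{86967}\right) - - \frac{25765}{62566} = - \frac{463874}{86967} + \frac{25765}{62566} = - \frac{26782035929}{5441177322}$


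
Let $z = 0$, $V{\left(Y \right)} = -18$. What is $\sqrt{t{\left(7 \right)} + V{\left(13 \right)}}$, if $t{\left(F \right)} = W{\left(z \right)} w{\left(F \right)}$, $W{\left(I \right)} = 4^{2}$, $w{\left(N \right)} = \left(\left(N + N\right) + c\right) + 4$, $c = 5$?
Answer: $5 \sqrt{14} \approx 18.708$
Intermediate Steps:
$w{\left(N \right)} = 9 + 2 N$ ($w{\left(N \right)} = \left(\left(N + N\right) + 5\right) + 4 = \left(2 N + 5\right) + 4 = \left(5 + 2 N\right) + 4 = 9 + 2 N$)
$W{\left(I \right)} = 16$
$t{\left(F \right)} = 144 + 32 F$ ($t{\left(F \right)} = 16 \left(9 + 2 F\right) = 144 + 32 F$)
$\sqrt{t{\left(7 \right)} + V{\left(13 \right)}} = \sqrt{\left(144 + 32 \cdot 7\right) - 18} = \sqrt{\left(144 + 224\right) - 18} = \sqrt{368 - 18} = \sqrt{350} = 5 \sqrt{14}$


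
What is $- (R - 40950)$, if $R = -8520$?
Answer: $49470$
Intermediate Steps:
$- (R - 40950) = - (-8520 - 40950) = \left(-1\right) \left(-49470\right) = 49470$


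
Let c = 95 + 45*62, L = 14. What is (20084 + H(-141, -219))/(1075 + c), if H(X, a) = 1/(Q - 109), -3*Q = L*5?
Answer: 1594669/314424 ≈ 5.0717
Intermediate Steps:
c = 2885 (c = 95 + 2790 = 2885)
Q = -70/3 (Q = -14*5/3 = -⅓*70 = -70/3 ≈ -23.333)
H(X, a) = -3/397 (H(X, a) = 1/(-70/3 - 109) = 1/(-397/3) = -3/397)
(20084 + H(-141, -219))/(1075 + c) = (20084 - 3/397)/(1075 + 2885) = (7973345/397)/3960 = (7973345/397)*(1/3960) = 1594669/314424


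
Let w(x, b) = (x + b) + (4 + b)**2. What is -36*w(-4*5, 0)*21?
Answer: 3024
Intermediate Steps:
w(x, b) = b + x + (4 + b)**2 (w(x, b) = (b + x) + (4 + b)**2 = b + x + (4 + b)**2)
-36*w(-4*5, 0)*21 = -36*(0 - 4*5 + (4 + 0)**2)*21 = -36*(0 - 20 + 4**2)*21 = -36*(0 - 20 + 16)*21 = -36*(-4)*21 = 144*21 = 3024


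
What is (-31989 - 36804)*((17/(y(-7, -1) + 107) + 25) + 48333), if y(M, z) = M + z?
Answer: -109781222329/33 ≈ -3.3267e+9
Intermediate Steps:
(-31989 - 36804)*((17/(y(-7, -1) + 107) + 25) + 48333) = (-31989 - 36804)*((17/((-7 - 1) + 107) + 25) + 48333) = -68793*((17/(-8 + 107) + 25) + 48333) = -68793*((17/99 + 25) + 48333) = -68793*(2492/99 + 48333) = -68793*4787459/99 = -109781222329/33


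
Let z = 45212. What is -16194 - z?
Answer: -61406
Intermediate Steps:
-16194 - z = -16194 - 1*45212 = -16194 - 45212 = -61406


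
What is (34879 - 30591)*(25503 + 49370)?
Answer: 321055424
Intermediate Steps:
(34879 - 30591)*(25503 + 49370) = 4288*74873 = 321055424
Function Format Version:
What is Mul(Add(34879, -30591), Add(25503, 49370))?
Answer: 321055424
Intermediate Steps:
Mul(Add(34879, -30591), Add(25503, 49370)) = Mul(4288, 74873) = 321055424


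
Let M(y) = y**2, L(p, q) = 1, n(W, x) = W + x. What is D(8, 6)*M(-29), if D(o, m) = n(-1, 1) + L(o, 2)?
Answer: 841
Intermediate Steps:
D(o, m) = 1 (D(o, m) = (-1 + 1) + 1 = 0 + 1 = 1)
D(8, 6)*M(-29) = 1*(-29)**2 = 1*841 = 841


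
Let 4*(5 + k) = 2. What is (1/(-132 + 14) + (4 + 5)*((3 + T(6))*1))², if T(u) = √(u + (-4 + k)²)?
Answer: 49199009/6962 + 28665*√313/118 ≈ 11365.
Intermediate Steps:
k = -9/2 (k = -5 + (¼)*2 = -5 + ½ = -9/2 ≈ -4.5000)
T(u) = √(289/4 + u) (T(u) = √(u + (-4 - 9/2)²) = √(u + (-17/2)²) = √(u + 289/4) = √(289/4 + u))
(1/(-132 + 14) + (4 + 5)*((3 + T(6))*1))² = (1/(-132 + 14) + (4 + 5)*((3 + √(289 + 4*6)/2)*1))² = (1/(-118) + 9*((3 + √(289 + 24)/2)*1))² = (-1/118 + 9*((3 + √313/2)*1))² = (-1/118 + 9*(3 + √313/2))² = (-1/118 + (27 + 9*√313/2))² = (3185/118 + 9*√313/2)²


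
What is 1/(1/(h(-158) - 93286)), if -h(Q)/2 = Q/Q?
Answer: -93288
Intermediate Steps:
h(Q) = -2 (h(Q) = -2*Q/Q = -2*1 = -2)
1/(1/(h(-158) - 93286)) = 1/(1/(-2 - 93286)) = 1/(1/(-93288)) = 1/(-1/93288) = -93288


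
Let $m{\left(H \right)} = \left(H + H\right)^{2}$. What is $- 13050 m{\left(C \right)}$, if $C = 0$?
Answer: $0$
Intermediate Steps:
$m{\left(H \right)} = 4 H^{2}$ ($m{\left(H \right)} = \left(2 H\right)^{2} = 4 H^{2}$)
$- 13050 m{\left(C \right)} = - 13050 \cdot 4 \cdot 0^{2} = - 13050 \cdot 4 \cdot 0 = \left(-13050\right) 0 = 0$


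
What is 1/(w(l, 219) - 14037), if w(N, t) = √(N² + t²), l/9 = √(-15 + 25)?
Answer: -4679/65662866 - √5419/65662866 ≈ -7.2379e-5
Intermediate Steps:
l = 9*√10 (l = 9*√(-15 + 25) = 9*√10 ≈ 28.461)
1/(w(l, 219) - 14037) = 1/(√((9*√10)² + 219²) - 14037) = 1/(√(810 + 47961) - 14037) = 1/(√48771 - 14037) = 1/(3*√5419 - 14037) = 1/(-14037 + 3*√5419)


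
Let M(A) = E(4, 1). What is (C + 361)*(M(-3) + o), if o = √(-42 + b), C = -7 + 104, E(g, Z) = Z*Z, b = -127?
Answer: 458 + 5954*I ≈ 458.0 + 5954.0*I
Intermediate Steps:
E(g, Z) = Z²
M(A) = 1 (M(A) = 1² = 1)
C = 97
o = 13*I (o = √(-42 - 127) = √(-169) = 13*I ≈ 13.0*I)
(C + 361)*(M(-3) + o) = (97 + 361)*(1 + 13*I) = 458*(1 + 13*I) = 458 + 5954*I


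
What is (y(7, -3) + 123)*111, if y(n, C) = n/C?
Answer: 13394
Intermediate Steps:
(y(7, -3) + 123)*111 = (7/(-3) + 123)*111 = (7*(-⅓) + 123)*111 = (-7/3 + 123)*111 = (362/3)*111 = 13394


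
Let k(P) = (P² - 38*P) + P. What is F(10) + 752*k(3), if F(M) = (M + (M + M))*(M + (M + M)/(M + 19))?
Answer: -2215116/29 ≈ -76383.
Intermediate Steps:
k(P) = P² - 37*P
F(M) = 3*M*(M + 2*M/(19 + M)) (F(M) = (M + 2*M)*(M + (2*M)/(19 + M)) = (3*M)*(M + 2*M/(19 + M)) = 3*M*(M + 2*M/(19 + M)))
F(10) + 752*k(3) = 3*10²*(21 + 10)/(19 + 10) + 752*(3*(-37 + 3)) = 3*100*31/29 + 752*(3*(-34)) = 3*100*(1/29)*31 + 752*(-102) = 9300/29 - 76704 = -2215116/29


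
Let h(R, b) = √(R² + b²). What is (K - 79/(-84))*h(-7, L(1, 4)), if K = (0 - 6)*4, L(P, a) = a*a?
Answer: -1937*√305/84 ≈ -402.72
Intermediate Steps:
L(P, a) = a²
K = -24 (K = -6*4 = -24)
(K - 79/(-84))*h(-7, L(1, 4)) = (-24 - 79/(-84))*√((-7)² + (4²)²) = (-24 - 79*(-1/84))*√(49 + 16²) = (-24 + 79/84)*√(49 + 256) = -1937*√305/84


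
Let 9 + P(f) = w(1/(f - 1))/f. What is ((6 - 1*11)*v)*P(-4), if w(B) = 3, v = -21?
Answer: -4095/4 ≈ -1023.8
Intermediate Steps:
P(f) = -9 + 3/f
((6 - 1*11)*v)*P(-4) = ((6 - 1*11)*(-21))*(-9 + 3/(-4)) = ((6 - 11)*(-21))*(-9 + 3*(-1/4)) = (-5*(-21))*(-9 - 3/4) = 105*(-39/4) = -4095/4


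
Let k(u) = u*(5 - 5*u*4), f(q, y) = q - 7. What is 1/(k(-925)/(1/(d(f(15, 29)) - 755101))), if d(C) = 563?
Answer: 1/12915521263250 ≈ 7.7426e-14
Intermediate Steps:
f(q, y) = -7 + q
k(u) = u*(5 - 20*u)
1/(k(-925)/(1/(d(f(15, 29)) - 755101))) = 1/((5*(-925)*(1 - 4*(-925)))/(1/(563 - 755101))) = 1/((5*(-925)*(1 + 3700))/(1/(-754538))) = 1/((5*(-925)*3701)/(-1/754538)) = 1/(-17117125*(-754538)) = 1/12915521263250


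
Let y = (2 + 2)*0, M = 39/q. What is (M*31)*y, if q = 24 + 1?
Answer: 0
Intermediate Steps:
q = 25
M = 39/25 ≈ 1.5600
y = 0 (y = 4*0 = 0)
(M*31)*y = ((39/25)*31)*0 = (1209/25)*0 = 0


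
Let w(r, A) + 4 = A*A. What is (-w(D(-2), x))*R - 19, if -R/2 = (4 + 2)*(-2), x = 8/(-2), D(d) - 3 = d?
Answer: -307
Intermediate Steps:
D(d) = 3 + d
x = -4 (x = 8*(-½) = -4)
R = 24 (R = -2*(4 + 2)*(-2) = -12*(-2) = -2*(-12) = 24)
w(r, A) = -4 + A² (w(r, A) = -4 + A*A = -4 + A²)
(-w(D(-2), x))*R - 19 = -(-4 + (-4)²)*24 - 19 = -(-4 + 16)*24 - 19 = -1*12*24 - 19 = -12*24 - 19 = -288 - 19 = -307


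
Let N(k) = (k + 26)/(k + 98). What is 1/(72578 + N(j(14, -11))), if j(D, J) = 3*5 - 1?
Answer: 14/1016097 ≈ 1.3778e-5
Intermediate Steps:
j(D, J) = 14 (j(D, J) = 15 - 1 = 14)
N(k) = (26 + k)/(98 + k)
1/(72578 + N(j(14, -11))) = 1/(72578 + (26 + 14)/(98 + 14)) = 1/(72578 + 40/112) = 1/(72578 + (1/112)*40) = 1/(72578 + 5/14) = 1/(1016097/14) = 14/1016097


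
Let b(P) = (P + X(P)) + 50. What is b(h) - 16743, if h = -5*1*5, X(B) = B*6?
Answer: -16868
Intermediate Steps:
X(B) = 6*B
h = -25 (h = -5*5 = -25)
b(P) = 50 + 7*P (b(P) = (P + 6*P) + 50 = 7*P + 50 = 50 + 7*P)
b(h) - 16743 = (50 + 7*(-25)) - 16743 = (50 - 175) - 16743 = -125 - 16743 = -16868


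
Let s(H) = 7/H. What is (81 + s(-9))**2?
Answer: 521284/81 ≈ 6435.6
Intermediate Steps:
(81 + s(-9))**2 = (81 + 7/(-9))**2 = (81 + 7*(-1/9))**2 = (81 - 7/9)**2 = (722/9)**2 = 521284/81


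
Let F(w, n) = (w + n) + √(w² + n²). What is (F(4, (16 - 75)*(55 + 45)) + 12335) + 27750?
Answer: 34189 + 4*√2175626 ≈ 40089.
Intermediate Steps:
F(w, n) = n + w + √(n² + w²) (F(w, n) = (n + w) + √(n² + w²) = n + w + √(n² + w²))
(F(4, (16 - 75)*(55 + 45)) + 12335) + 27750 = (((16 - 75)*(55 + 45) + 4 + √(((16 - 75)*(55 + 45))² + 4²)) + 12335) + 27750 = ((-59*100 + 4 + √((-59*100)² + 16)) + 12335) + 27750 = ((-5900 + 4 + √((-5900)² + 16)) + 12335) + 27750 = ((-5900 + 4 + √(34810000 + 16)) + 12335) + 27750 = ((-5900 + 4 + √34810016) + 12335) + 27750 = ((-5900 + 4 + 4*√2175626) + 12335) + 27750 = ((-5896 + 4*√2175626) + 12335) + 27750 = (6439 + 4*√2175626) + 27750 = 34189 + 4*√2175626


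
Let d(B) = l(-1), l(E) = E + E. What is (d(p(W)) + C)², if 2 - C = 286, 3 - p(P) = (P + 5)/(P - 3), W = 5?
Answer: 81796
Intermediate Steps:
l(E) = 2*E
p(P) = 3 - (5 + P)/(-3 + P) (p(P) = 3 - (P + 5)/(P - 3) = 3 - (5 + P)/(-3 + P))
d(B) = -2 (d(B) = 2*(-1) = -2)
C = -284 (C = 2 - 1*286 = 2 - 286 = -284)
(d(p(W)) + C)² = (-2 - 284)² = (-286)² = 81796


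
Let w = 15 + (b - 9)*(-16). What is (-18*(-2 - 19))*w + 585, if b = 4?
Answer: 36495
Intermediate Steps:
w = 95 (w = 15 + (4 - 9)*(-16) = 15 - 5*(-16) = 15 + 80 = 95)
(-18*(-2 - 19))*w + 585 = -18*(-2 - 19)*95 + 585 = -18*(-21)*95 + 585 = 378*95 + 585 = 35910 + 585 = 36495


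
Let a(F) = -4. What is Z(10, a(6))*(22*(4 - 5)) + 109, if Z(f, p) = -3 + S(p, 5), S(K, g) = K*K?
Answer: -177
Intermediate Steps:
S(K, g) = K²
Z(f, p) = -3 + p²
Z(10, a(6))*(22*(4 - 5)) + 109 = (-3 + (-4)²)*(22*(4 - 5)) + 109 = (-3 + 16)*(22*(-1)) + 109 = 13*(-22) + 109 = -286 + 109 = -177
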